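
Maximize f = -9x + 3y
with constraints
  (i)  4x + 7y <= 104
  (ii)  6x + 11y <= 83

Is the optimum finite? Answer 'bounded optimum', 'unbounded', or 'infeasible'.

unbounded

From the feasible point (563/2, -146), moving in the direction (-11, 6) keeps every constraint satisfied while f increases without bound.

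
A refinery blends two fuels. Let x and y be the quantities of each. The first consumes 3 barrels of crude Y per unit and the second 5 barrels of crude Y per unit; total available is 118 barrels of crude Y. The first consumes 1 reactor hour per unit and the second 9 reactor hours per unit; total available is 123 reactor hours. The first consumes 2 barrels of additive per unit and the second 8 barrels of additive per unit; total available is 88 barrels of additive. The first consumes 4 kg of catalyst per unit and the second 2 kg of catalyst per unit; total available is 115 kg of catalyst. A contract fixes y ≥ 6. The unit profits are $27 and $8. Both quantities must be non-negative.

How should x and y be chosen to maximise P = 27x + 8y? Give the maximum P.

Extreme points and P = 27x + 8y:
  (0, 11) → P = 88
  (0, 6) → P = 48
  (20, 6) → P = 588

x = 20, y = 6, maximum P = 588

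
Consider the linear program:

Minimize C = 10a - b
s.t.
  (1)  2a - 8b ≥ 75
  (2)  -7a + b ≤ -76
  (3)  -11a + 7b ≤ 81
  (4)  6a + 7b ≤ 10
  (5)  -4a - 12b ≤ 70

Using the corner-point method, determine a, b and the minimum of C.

a = 421/44, b = -397/44, minimum C = 4607/44

Feasible corners and C = 10a - b:
  (542/55, -386/55) → C = 5806/55
  (421/44, -397/44) → C = 4607/44
  (305/22, -115/11) → C = 1640/11

The optimum lies where -7a + b = -76 and -4a - 12b = 70.
Solving simultaneously gives a = 421/44, b = -397/44.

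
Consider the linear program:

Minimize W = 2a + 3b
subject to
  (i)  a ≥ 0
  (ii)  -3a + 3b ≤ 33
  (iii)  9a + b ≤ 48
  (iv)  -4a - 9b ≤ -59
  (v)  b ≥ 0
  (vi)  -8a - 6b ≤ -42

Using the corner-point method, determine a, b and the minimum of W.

Corner points and W = 2a + 3b:
  (0, 11) → W = 33
  (0, 7) → W = 21
  (37/10, 147/10) → W = 103/2
  (373/77, 339/77) → W = 1763/77
  (1/2, 19/3) → W = 20

The binding constraints are -4a - 9b = -59 and -8a - 6b = -42.
Solving simultaneously gives a = 1/2, b = 19/3.

a = 1/2, b = 19/3, minimum W = 20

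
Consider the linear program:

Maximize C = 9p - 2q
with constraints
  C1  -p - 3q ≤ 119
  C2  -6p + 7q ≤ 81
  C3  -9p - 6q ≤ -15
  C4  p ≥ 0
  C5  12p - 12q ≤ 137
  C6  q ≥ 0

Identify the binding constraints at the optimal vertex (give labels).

Feasible corners and C = 9p - 2q:
  (0, 81/7) → C = -162/7
  (1931/12, 299/2) → C = 4597/4
  (0, 5/2) → C = -5
  (5/3, 0) → C = 15
  (137/12, 0) → C = 411/4

The maximum is at (1931/12, 299/2). Substituting into each constraint, equality holds for C2 and C5; the remaining constraints have slack.

C2 and C5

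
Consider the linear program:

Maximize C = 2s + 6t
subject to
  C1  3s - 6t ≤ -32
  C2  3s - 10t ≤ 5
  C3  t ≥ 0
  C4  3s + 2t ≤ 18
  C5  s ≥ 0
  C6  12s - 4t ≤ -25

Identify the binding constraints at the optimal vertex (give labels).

Corner points and C = 2s + 6t:
  (0, 9) → C = 54
  (11/18, 97/12) → C = 895/18
  (0, 25/4) → C = 75/2

The maximum is at (0, 9). Substituting into each constraint, equality holds for C4 and C5; the remaining constraints have slack.

C4 and C5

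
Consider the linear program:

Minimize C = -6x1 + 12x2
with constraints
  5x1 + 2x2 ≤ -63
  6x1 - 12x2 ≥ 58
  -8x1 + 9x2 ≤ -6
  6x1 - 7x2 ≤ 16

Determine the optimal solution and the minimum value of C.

Extreme points and C = -6x1 + 12x2:
  (-80/9, -167/18) → C = -58
  (-409/47, -458/47) → C = -3042/47
  (-75/7, -214/21) → C = -58
  (-51, -46) → C = -246

x1 = -51, x2 = -46, minimum C = -246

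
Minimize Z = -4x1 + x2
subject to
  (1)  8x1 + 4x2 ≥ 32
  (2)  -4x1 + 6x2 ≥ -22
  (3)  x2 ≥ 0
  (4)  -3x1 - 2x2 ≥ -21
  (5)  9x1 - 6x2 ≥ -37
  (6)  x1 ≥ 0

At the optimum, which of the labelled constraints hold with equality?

(2) and (4)

Extreme points and Z = -4x1 + x2:
  (4, 0) → Z = -16
  (11/21, 146/21) → Z = 34/7
  (11/2, 0) → Z = -22
  (85/13, 9/13) → Z = -331/13
  (13/9, 25/3) → Z = 23/9

The minimum is at (85/13, 9/13). Substituting into each constraint, equality holds for (2) and (4); the remaining constraints have slack.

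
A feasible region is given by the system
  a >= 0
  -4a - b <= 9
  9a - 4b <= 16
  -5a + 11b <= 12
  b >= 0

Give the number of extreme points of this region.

4

Pairwise boundary intersections that survive every other constraint:
  (0, 12/11)
  (0, 0)
  (224/79, 188/79)
  (16/9, 0)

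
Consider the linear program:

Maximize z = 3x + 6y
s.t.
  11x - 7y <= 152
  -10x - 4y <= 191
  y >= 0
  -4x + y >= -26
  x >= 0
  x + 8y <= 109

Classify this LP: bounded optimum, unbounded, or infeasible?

bounded optimum

Feasible corners and z = 3x + 6y:
  (13/2, 0) → z = 39/2
  (0, 0) → z = 0
  (317/33, 410/33) → z = 1137/11
  (0, 109/8) → z = 327/4
The feasible region has finitely many vertices and no improving ray; the maximum is 1137/11 at (317/33, 410/33).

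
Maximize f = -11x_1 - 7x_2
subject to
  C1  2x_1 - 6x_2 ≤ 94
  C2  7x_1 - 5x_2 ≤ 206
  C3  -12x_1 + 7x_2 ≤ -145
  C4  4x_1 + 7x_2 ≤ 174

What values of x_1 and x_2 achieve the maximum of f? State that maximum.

x_1 = 106/29, x_2 = -419/29, maximum f = 1767/29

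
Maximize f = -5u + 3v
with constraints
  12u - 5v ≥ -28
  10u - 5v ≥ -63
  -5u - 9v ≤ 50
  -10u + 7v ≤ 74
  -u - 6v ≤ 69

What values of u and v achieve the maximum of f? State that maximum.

u = 87/17, v = 304/17, maximum f = 477/17

Feasible corners and f = -5u + 3v:
  (-502/133, -460/133) → f = 1130/133
  (87/17, 304/17) → f = 477/17
  (107/7, -295/21) → f = -830/7
The feasible region is unbounded (it extends along (7, 10), (6, -1)), but f strictly decreases along every unbounded feasible direction, so there is no improving ray and the maximum is attained at a vertex.

The optimum lies where 12u - 5v = -28 and -10u + 7v = 74.
Solving simultaneously gives u = 87/17, v = 304/17.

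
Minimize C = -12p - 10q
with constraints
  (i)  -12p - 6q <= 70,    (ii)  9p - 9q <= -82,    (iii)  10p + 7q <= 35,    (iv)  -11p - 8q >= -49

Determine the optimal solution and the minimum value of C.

Vertices and C = -12p - 10q:
  (-187/27, 59/27) → C = 1654/27
  (-427/15, 679/15) → C = -1666/15
  (-259/153, 1135/153) → C = -8242/153
  (-21, 35) → C = -98

p = -427/15, q = 679/15, minimum C = -1666/15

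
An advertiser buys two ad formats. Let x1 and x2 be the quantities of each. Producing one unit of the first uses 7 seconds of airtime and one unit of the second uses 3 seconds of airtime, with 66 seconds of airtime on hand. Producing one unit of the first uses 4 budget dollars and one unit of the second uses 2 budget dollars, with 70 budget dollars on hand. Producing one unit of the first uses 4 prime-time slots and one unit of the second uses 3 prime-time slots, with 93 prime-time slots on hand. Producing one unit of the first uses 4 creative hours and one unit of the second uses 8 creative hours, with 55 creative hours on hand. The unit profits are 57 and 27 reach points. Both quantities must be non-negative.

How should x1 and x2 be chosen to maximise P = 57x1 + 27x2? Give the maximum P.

x1 = 33/4, x2 = 11/4, maximum P = 1089/2

Vertices and P = 57x1 + 27x2:
  (0, 0) → P = 0
  (0, 55/8) → P = 1485/8
  (66/7, 0) → P = 3762/7
  (33/4, 11/4) → P = 1089/2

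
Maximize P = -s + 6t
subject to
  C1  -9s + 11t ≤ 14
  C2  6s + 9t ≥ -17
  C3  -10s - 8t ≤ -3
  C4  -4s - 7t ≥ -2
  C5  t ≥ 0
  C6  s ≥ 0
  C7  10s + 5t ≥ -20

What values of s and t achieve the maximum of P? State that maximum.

Corner points and P = -s + 6t:
  (5/38, 4/19) → P = 43/38
  (3/10, 0) → P = -3/10
  (1/2, 0) → P = -1/2

s = 5/38, t = 4/19, maximum P = 43/38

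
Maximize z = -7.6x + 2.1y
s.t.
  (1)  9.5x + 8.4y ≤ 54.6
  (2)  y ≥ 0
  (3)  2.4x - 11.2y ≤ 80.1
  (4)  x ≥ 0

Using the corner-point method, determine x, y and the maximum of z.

Feasible corners and z = -7.6x + 2.1y:
  (546/95, 0) → z = -1092/25
  (0, 13/2) → z = 273/20
  (0, 0) → z = 0

x = 0, y = 6.5, maximum z = 13.65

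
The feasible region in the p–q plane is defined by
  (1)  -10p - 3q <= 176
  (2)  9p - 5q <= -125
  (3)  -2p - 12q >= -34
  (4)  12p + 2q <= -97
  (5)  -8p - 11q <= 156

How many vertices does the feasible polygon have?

4

The feasible vertices (each the meet of two boundaries and inside every other half-plane) are:
  (-369/19, 346/57)
  (-734/43, -76/43)
  (-665/59, 278/59)
  (-2155/139, -404/139)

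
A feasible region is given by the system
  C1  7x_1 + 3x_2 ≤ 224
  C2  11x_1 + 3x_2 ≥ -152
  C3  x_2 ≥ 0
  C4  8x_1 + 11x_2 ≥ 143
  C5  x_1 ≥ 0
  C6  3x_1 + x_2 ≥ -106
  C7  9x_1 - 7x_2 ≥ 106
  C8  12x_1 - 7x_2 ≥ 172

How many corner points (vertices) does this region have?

Intersecting each pair of boundary lines and keeping only the points that satisfy every inequality leaves:
  (32, 0)
  (943/38, 637/38)
  (143/8, 0)
  (2893/188, 85/47)
  (22, 92/7)

5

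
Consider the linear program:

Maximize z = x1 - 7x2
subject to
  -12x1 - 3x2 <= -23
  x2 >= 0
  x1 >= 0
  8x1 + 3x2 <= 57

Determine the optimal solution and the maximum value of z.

x1 = 57/8, x2 = 0, maximum z = 57/8

Corner points and z = x1 - 7x2:
  (23/12, 0) → z = 23/12
  (0, 23/3) → z = -161/3
  (57/8, 0) → z = 57/8
  (0, 19) → z = -133

The binding constraints are x2 = 0 and 8x1 + 3x2 = 57.
Solving simultaneously gives x1 = 57/8, x2 = 0.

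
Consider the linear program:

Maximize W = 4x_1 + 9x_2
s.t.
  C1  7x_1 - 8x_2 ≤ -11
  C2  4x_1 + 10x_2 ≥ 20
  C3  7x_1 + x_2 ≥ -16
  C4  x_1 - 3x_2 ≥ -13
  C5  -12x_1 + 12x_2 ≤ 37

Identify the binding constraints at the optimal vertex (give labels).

C1 and C4

Extreme points and W = 4x_1 + 9x_2:
  (25/51, 92/51) → W = 928/51
  (71/13, 80/13) → W = 1004/13
  (-65/84, 97/42) → W = 743/42
  (15/8, 119/24) → W = 417/8

The maximum is at (71/13, 80/13). Substituting into each constraint, equality holds for C1 and C4; the remaining constraints have slack.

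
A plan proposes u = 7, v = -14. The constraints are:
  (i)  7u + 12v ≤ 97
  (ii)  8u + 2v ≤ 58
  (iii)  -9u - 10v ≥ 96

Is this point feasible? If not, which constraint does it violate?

not feasible — violates (iii)

Constraint (iii): -9u - 10v = 77, which is not ≥ 96. All other constraints are satisfied.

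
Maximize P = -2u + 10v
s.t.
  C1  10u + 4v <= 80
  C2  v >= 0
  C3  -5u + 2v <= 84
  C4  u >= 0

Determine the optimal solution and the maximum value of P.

Extreme points and P = -2u + 10v:
  (8, 0) → P = -16
  (0, 20) → P = 200
  (0, 0) → P = 0

u = 0, v = 20, maximum P = 200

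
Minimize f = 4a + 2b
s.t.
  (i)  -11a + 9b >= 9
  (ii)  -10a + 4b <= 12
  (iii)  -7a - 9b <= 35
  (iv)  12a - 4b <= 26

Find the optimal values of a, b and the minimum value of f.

Extreme points and f = 4a + 2b:
  (-36/23, -21/23) → f = -186/23
  (135/32, 197/32) → f = 467/16
  (19, 101/2) → f = 177

a = -36/23, b = -21/23, minimum f = -186/23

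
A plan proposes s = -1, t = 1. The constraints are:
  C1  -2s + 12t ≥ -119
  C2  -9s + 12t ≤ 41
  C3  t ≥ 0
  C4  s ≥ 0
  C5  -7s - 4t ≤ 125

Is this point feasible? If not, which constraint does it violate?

not feasible — violates C4

Constraint C4: s = -1, which is not ≥ 0. All other constraints are satisfied.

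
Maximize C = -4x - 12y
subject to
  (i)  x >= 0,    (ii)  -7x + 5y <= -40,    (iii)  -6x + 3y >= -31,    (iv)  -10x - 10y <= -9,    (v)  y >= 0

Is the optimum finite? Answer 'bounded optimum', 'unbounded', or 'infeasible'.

The boundaries x = 0 and -10x - 10y = -9 meet at (0, 9/10), but that point violates -7x + 5y ≤ -40. Every candidate vertex is excluded by some other constraint, so the feasible region is empty.

infeasible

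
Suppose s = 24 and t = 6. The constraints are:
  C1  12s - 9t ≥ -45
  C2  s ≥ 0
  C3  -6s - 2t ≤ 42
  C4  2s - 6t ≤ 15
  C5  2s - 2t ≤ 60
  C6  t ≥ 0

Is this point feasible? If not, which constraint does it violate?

feasible

C1: 234 ≥ -45 ✓
C2: 24 ≥ 0 ✓
C3: -156 ≤ 42 ✓
C4: 12 ≤ 15 ✓
C5: 36 ≤ 60 ✓
C6: 6 ≥ 0 ✓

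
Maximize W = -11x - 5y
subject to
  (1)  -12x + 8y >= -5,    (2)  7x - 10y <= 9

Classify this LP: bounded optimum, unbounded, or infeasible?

From the feasible point (-11/32, -73/64), moving in the direction (-10, -7) keeps every constraint satisfied while W increases without bound.

unbounded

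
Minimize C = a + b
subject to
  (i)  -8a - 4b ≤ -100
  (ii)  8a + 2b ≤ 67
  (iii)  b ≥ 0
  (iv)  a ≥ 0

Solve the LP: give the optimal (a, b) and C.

a = 17/4, b = 33/2, minimum C = 83/4

At the optimal vertex, -8a - 4b = -100 and 8a + 2b = 67.
Solving simultaneously gives a = 17/4, b = 33/2.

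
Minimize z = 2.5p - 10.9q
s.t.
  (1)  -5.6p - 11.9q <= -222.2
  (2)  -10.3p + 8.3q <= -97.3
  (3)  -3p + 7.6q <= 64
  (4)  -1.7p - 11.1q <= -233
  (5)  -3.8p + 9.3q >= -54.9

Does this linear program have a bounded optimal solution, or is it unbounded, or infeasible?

bounded optimum

Extreme points and z = 2.5p - 10.9q:
  (63534/2669, 47555/2669) → z = -719029/5338
  (301393/12844, 223449/12844) → z = -323483/2470
  (50622/49, 20395/49) → z = -191501/98
  (92543/1933, 79207/5799) → z = -846419/28995
The feasible region has finitely many vertices and no improving ray; the minimum is -191501/98 at (50622/49, 20395/49).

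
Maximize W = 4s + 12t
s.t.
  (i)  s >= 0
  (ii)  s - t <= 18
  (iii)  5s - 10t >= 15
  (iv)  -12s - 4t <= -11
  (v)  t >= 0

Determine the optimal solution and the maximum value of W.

Extreme points and W = 4s + 12t:
  (33, 15) → W = 312
  (18, 0) → W = 72
  (3, 0) → W = 12

The optimum lies where s - t = 18 and 5s - 10t = 15.
Solving simultaneously gives s = 33, t = 15.

s = 33, t = 15, maximum W = 312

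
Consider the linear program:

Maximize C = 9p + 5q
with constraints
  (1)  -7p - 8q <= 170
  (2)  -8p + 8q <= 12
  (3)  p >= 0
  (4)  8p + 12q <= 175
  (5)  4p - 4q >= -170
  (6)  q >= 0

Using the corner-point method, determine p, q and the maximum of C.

Vertices and C = 9p + 5q:
  (0, 3/2) → C = 15/2
  (157/20, 187/20) → C = 587/5
  (0, 0) → C = 0
  (175/8, 0) → C = 1575/8

At the optimal vertex, 8p + 12q = 175 and q = 0.
Solving simultaneously gives p = 175/8, q = 0.

p = 175/8, q = 0, maximum C = 1575/8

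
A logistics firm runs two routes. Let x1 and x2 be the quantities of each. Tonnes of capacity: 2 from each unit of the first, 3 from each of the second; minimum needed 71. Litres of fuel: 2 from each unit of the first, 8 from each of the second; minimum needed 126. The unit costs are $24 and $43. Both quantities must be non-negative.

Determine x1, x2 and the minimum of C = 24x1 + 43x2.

Feasible corners and C = 24x1 + 43x2:
  (0, 71/3) → C = 3053/3
  (63, 0) → C = 1512
  (19, 11) → C = 929
The feasible region is unbounded (it extends along (0, 1), (1, 0)), but C strictly increases along every unbounded feasible direction, so there is no improving ray and the minimum is attained at a vertex.

The binding constraints are 2x1 + 3x2 = 71 and 2x1 + 8x2 = 126.
Solving simultaneously gives x1 = 19, x2 = 11.

x1 = 19, x2 = 11, minimum C = 929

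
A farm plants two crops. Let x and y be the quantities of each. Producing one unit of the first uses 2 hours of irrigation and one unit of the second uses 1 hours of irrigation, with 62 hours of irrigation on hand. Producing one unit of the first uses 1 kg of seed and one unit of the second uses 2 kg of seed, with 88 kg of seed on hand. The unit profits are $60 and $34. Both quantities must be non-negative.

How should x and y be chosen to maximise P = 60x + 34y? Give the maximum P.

x = 12, y = 38, maximum P = 2012

Feasible corners and P = 60x + 34y:
  (0, 0) → P = 0
  (0, 44) → P = 1496
  (31, 0) → P = 1860
  (12, 38) → P = 2012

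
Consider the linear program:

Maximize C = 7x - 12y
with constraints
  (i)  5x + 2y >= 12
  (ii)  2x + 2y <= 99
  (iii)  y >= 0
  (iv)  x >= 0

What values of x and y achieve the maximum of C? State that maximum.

Feasible corners and C = 7x - 12y:
  (12/5, 0) → C = 84/5
  (0, 6) → C = -72
  (99/2, 0) → C = 693/2
  (0, 99/2) → C = -594

The optimum lies where 2x + 2y = 99 and y = 0.
Solving simultaneously gives x = 99/2, y = 0.

x = 99/2, y = 0, maximum C = 693/2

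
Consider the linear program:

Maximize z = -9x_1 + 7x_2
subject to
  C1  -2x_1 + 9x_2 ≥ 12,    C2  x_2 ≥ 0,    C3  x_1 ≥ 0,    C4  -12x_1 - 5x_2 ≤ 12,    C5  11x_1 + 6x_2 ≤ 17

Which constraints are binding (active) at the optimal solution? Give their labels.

C3 and C5

Feasible corners and z = -9x_1 + 7x_2:
  (0, 4/3) → z = 28/3
  (27/37, 166/111) → z = 433/111
  (0, 17/6) → z = 119/6

The maximum is at (0, 17/6). Substituting into each constraint, equality holds for C3 and C5; the remaining constraints have slack.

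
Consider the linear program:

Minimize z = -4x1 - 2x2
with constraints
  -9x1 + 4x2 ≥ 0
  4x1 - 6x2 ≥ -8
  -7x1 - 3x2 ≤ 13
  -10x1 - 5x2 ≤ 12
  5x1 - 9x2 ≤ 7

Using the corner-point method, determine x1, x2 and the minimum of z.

Extreme points and z = -4x1 - 2x2:
  (16/19, 36/19) → z = -136/19
  (-28/61, -63/61) → z = 238/61
  (-7/5, 2/5) → z = 24/5
  (-73/115, -26/23) → z = 24/5

The binding constraints are -9x1 + 4x2 = 0 and 4x1 - 6x2 = -8.
Solving simultaneously gives x1 = 16/19, x2 = 36/19.

x1 = 16/19, x2 = 36/19, minimum z = -136/19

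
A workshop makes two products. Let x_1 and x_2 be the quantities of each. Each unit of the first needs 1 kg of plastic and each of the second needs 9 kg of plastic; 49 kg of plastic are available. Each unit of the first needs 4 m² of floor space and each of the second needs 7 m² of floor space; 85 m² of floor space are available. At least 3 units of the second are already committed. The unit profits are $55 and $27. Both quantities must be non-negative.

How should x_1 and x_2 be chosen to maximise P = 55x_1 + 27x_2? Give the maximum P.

Feasible corners and P = 55x_1 + 27x_2:
  (0, 49/9) → P = 147
  (0, 3) → P = 81
  (422/29, 111/29) → P = 26207/29
  (16, 3) → P = 961

x_1 = 16, x_2 = 3, maximum P = 961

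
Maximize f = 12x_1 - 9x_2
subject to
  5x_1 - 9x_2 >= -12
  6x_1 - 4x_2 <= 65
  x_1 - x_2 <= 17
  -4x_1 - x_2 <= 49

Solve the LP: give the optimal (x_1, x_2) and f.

x_1 = -3/2, x_2 = -37/2, maximum f = 297/2

Extreme points and f = 12x_1 - 9x_2:
  (633/34, 397/34) → f = 4023/34
  (-453/41, -197/41) → f = -3663/41
  (-3/2, -37/2) → f = 297/2
  (-32/5, -117/5) → f = 669/5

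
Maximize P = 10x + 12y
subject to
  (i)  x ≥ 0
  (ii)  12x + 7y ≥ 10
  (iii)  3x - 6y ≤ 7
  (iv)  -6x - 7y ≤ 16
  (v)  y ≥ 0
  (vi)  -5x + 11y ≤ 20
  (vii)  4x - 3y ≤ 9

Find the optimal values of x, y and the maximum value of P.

Vertices and P = 10x + 12y:
  (0, 10/7) → P = 120/7
  (0, 20/11) → P = 240/11
  (5/6, 0) → P = 25/3
  (9/4, 0) → P = 45/2
  (159/29, 125/29) → P = 3090/29

At the optimal vertex, -5x + 11y = 20 and 4x - 3y = 9.
Solving simultaneously gives x = 159/29, y = 125/29.

x = 159/29, y = 125/29, maximum P = 3090/29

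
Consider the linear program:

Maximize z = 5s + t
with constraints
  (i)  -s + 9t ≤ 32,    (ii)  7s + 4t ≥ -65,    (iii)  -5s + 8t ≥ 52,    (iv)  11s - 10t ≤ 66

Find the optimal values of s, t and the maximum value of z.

s = -212/37, t = 108/37, maximum z = -952/37

Corner points and z = 5s + t:
  (-713/67, 159/67) → z = -3406/67
  (-212/37, 108/37) → z = -952/37
  (-182/19, 39/76) → z = -3601/76

The binding constraints are -s + 9t = 32 and -5s + 8t = 52.
Solving simultaneously gives s = -212/37, t = 108/37.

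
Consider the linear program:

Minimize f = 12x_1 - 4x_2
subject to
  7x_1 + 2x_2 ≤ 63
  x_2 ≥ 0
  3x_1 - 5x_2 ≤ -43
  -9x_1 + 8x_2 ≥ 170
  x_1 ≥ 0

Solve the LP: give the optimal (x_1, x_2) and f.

Feasible corners and f = 12x_1 - 4x_2:
  (82/37, 1757/74) → f = -2530/37
  (0, 63/2) → f = -126
  (0, 85/4) → f = -85

At the optimal vertex, 7x_1 + 2x_2 = 63 and x_1 = 0.
Solving simultaneously gives x_1 = 0, x_2 = 63/2.

x_1 = 0, x_2 = 63/2, minimum f = -126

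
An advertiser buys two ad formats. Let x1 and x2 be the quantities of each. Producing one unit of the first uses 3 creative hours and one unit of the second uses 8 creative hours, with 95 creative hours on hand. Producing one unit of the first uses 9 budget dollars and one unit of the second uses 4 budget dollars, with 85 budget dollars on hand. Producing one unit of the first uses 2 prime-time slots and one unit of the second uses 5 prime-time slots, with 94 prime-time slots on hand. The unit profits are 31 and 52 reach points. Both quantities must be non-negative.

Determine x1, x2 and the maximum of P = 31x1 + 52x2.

Corner points and P = 31x1 + 52x2:
  (0, 0) → P = 0
  (0, 95/8) → P = 1235/2
  (85/9, 0) → P = 2635/9
  (5, 10) → P = 675

At the optimal vertex, 3x1 + 8x2 = 95 and 9x1 + 4x2 = 85.
Solving simultaneously gives x1 = 5, x2 = 10.

x1 = 5, x2 = 10, maximum P = 675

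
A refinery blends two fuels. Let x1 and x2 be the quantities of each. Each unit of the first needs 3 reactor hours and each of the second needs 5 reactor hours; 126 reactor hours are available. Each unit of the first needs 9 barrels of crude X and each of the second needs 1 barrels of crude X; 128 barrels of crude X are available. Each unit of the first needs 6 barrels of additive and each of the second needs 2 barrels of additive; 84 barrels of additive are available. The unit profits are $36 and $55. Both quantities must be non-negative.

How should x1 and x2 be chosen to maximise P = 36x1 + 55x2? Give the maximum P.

Feasible corners and P = 36x1 + 55x2:
  (0, 0) → P = 0
  (0, 126/5) → P = 1386
  (14, 0) → P = 504
  (7, 21) → P = 1407

x1 = 7, x2 = 21, maximum P = 1407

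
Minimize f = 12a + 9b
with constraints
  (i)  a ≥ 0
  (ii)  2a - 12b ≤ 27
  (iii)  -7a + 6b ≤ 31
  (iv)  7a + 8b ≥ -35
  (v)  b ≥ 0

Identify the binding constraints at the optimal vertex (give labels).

(i) and (v)

Vertices and f = 12a + 9b:
  (0, 31/6) → f = 93/2
  (0, 0) → f = 0
  (27/2, 0) → f = 162
The feasible region is unbounded (it extends along (6, 7), (6, 1)), but f strictly increases along every unbounded feasible direction, so there is no improving ray and the minimum is attained at a vertex.

The minimum is at (0, 0). Substituting into each constraint, equality holds for (i) and (v); the remaining constraints have slack.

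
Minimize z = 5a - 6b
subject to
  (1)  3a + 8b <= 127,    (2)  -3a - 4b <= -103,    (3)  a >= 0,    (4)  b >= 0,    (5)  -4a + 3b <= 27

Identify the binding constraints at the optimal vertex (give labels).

(1) and (2)

Extreme points and z = 5a - 6b:
  (79/3, 6) → z = 287/3
  (127/3, 0) → z = 635/3
  (103/3, 0) → z = 515/3

The minimum is at (79/3, 6). Substituting into each constraint, equality holds for (1) and (2); the remaining constraints have slack.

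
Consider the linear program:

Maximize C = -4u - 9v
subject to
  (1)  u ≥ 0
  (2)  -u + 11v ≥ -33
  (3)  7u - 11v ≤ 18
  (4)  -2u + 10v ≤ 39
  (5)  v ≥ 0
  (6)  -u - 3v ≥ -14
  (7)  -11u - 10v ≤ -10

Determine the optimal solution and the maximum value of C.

Corner points and C = -4u - 9v:
  (0, 39/10) → C = -351/10
  (0, 1) → C = -9
  (18/7, 0) → C = -72/7
  (13/2, 5/2) → C = -97/2
  (23/16, 67/16) → C = -695/16
  (10/11, 0) → C = -40/11

At the optimal vertex, v = 0 and -11u - 10v = -10.
Solving simultaneously gives u = 10/11, v = 0.

u = 10/11, v = 0, maximum C = -40/11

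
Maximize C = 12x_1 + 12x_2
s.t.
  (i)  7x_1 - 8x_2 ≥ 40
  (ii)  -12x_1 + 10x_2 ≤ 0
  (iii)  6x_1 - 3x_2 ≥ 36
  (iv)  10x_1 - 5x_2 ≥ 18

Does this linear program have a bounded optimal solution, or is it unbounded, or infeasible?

From the feasible point (56/9, 4/9), moving in the direction (8, 7) keeps every constraint satisfied while C increases without bound.

unbounded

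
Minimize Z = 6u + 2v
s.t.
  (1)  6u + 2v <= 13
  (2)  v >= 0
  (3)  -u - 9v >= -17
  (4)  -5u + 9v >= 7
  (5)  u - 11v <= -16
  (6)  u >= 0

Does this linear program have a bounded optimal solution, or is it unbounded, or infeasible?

bounded optimum

Vertices and Z = 6u + 2v:
  (83/52, 89/52) → Z = 13
  (103/64, 107/64) → Z = 13
  (0, 17/9) → Z = 34/9
  (67/46, 73/46) → Z = 274/23
  (0, 16/11) → Z = 32/11
The feasible region has finitely many vertices and no improving ray; the minimum is 32/11 at (0, 16/11).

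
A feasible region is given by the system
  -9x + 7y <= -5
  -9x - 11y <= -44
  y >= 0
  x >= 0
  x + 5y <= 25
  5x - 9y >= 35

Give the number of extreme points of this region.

Pairwise boundary intersections that survive every other constraint:
  (25, 0)
  (7, 0)
  (200/17, 45/17)

3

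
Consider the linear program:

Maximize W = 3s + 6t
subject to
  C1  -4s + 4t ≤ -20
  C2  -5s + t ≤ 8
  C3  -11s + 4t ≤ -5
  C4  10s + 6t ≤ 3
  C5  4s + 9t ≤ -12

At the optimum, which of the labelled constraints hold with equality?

C1 and C4

Vertices and W = 3s + 6t:
  (-15/7, -50/7) → W = -345/7
  (33/16, -47/16) → W = -183/16
  (-37/9, -113/9) → W = -263/3
The feasible region is unbounded (it extends along (-1, -5), (3, -5)), but W strictly decreases along every unbounded feasible direction, so there is no improving ray and the maximum is attained at a vertex.

The maximum is at (33/16, -47/16). Substituting into each constraint, equality holds for C1 and C4; the remaining constraints have slack.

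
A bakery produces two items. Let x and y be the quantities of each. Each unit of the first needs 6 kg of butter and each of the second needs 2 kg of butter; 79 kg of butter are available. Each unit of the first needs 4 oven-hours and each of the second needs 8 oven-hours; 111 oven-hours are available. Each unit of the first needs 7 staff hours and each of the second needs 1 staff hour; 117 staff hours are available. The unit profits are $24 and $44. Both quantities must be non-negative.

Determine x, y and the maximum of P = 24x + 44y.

Vertices and P = 24x + 44y:
  (0, 0) → P = 0
  (0, 111/8) → P = 1221/2
  (79/6, 0) → P = 316
  (41/4, 35/4) → P = 631

x = 41/4, y = 35/4, maximum P = 631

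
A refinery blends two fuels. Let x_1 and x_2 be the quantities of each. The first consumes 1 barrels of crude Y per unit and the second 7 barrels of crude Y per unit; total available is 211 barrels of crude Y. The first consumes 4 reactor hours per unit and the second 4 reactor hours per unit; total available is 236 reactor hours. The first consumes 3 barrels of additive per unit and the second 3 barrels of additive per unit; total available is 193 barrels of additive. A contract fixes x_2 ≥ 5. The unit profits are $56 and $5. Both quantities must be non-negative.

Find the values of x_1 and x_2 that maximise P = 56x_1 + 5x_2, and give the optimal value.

x_1 = 54, x_2 = 5, maximum P = 3049

Extreme points and P = 56x_1 + 5x_2:
  (0, 211/7) → P = 1055/7
  (0, 5) → P = 25
  (101/3, 76/3) → P = 2012
  (54, 5) → P = 3049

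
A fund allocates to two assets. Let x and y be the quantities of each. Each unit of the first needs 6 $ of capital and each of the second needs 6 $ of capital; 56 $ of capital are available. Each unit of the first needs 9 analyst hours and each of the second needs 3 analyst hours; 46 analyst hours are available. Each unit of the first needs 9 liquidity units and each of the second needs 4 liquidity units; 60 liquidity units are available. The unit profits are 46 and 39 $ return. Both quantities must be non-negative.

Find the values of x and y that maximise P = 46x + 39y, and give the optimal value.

Extreme points and P = 46x + 39y:
  (0, 0) → P = 0
  (0, 28/3) → P = 364
  (46/9, 0) → P = 2116/9
  (3, 19/3) → P = 385

The binding constraints are 6x + 6y = 56 and 9x + 3y = 46.
Solving simultaneously gives x = 3, y = 19/3.

x = 3, y = 19/3, maximum P = 385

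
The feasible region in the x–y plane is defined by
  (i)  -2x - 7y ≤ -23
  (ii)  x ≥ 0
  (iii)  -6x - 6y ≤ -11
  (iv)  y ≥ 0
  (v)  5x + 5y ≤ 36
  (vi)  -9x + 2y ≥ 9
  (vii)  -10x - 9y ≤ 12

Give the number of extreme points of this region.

3

The feasible vertices (each the meet of two boundaries and inside every other half-plane) are:
  (0, 36/5)
  (0, 9/2)
  (27/55, 369/55)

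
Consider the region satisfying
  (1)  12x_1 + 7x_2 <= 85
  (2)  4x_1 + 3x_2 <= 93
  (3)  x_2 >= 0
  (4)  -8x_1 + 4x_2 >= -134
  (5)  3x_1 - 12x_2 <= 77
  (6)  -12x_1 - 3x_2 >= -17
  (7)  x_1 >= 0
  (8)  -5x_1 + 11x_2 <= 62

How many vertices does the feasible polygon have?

4

Pairwise boundary intersections that survive every other constraint:
  (17/12, 0)
  (0, 0)
  (1/147, 829/147)
  (0, 62/11)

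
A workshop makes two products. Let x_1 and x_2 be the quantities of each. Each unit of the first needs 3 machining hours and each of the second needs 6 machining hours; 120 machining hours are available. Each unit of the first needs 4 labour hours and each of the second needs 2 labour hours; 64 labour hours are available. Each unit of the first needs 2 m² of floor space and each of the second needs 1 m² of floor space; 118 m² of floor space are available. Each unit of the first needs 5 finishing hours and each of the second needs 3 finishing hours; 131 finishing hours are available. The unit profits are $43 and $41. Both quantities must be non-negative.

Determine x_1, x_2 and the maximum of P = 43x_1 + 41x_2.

Corner points and P = 43x_1 + 41x_2:
  (0, 0) → P = 0
  (0, 20) → P = 820
  (16, 0) → P = 688
  (8, 16) → P = 1000

x_1 = 8, x_2 = 16, maximum P = 1000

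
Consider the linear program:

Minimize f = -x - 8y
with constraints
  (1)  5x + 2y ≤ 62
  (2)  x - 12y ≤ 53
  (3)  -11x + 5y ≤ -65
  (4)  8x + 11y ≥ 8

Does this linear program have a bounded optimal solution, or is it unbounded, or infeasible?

Corner points and f = -x - 8y:
  (425/31, -203/62) → f = 387/31
  (440/47, 357/47) → f = -3296/47
  (679/107, -416/107) → f = 2649/107
  (755/161, -432/161) → f = 2701/161
The feasible region has finitely many vertices and no improving ray; the minimum is -3296/47 at (440/47, 357/47).

bounded optimum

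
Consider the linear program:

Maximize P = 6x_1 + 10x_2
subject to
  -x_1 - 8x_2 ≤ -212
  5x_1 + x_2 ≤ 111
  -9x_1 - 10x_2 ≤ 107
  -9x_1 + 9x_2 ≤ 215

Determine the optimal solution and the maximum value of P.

x_1 = 392/27, x_2 = 1037/27, maximum P = 12722/27

Corner points and P = 6x_1 + 10x_2:
  (52/3, 73/3) → P = 1042/3
  (188/81, 2123/81) → P = 22358/81
  (392/27, 1037/27) → P = 12722/27

At the optimal vertex, 5x_1 + x_2 = 111 and -9x_1 + 9x_2 = 215.
Solving simultaneously gives x_1 = 392/27, x_2 = 1037/27.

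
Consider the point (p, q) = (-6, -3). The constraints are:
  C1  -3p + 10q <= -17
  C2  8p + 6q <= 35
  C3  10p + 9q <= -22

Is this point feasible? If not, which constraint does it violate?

not feasible — violates C1

Constraint C1: -3p + 10q = -12, which is not ≤ -17. All other constraints are satisfied.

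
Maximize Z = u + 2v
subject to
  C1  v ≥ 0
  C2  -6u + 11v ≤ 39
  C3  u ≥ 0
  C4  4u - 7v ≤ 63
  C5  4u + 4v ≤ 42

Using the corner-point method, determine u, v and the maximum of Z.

Feasible corners and Z = u + 2v:
  (0, 0) → Z = 0
  (21/2, 0) → Z = 21/2
  (0, 39/11) → Z = 78/11
  (9/2, 6) → Z = 33/2

At the optimal vertex, -6u + 11v = 39 and 4u + 4v = 42.
Solving simultaneously gives u = 9/2, v = 6.

u = 9/2, v = 6, maximum Z = 33/2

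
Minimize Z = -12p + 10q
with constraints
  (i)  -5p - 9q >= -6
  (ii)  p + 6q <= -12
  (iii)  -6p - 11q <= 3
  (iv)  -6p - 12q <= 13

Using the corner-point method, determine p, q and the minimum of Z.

p = 63/2, q = -101/6, minimum Z = -1639/3

Extreme points and Z = -12p + 10q:
  (48/7, -22/7) → Z = -796/7
  (63/2, -101/6) → Z = -1639/3
  (114/25, -69/25) → Z = -2058/25
  (107/6, -10) → Z = -314

At the optimal vertex, -5p - 9q = -6 and -6p - 12q = 13.
Solving simultaneously gives p = 63/2, q = -101/6.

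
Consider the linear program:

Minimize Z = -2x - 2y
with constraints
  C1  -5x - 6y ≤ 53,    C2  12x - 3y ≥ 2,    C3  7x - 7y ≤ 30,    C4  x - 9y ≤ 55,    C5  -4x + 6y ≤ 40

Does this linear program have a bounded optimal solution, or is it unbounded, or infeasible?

Feasible corners and Z = -2x - 2y:
  (-76/63, -346/63) → Z = 844/63
  (11/5, 122/15) → Z = -62/3
  (230/7, 200/7) → Z = -860/7
The feasible region has finitely many vertices and no improving ray; the minimum is -860/7 at (230/7, 200/7).

bounded optimum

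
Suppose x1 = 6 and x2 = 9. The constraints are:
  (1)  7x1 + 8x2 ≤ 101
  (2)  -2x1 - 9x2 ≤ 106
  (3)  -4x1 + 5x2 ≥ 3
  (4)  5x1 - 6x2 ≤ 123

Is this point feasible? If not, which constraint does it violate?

not feasible — violates (1)

Constraint (1): 7x1 + 8x2 = 114, which is not ≤ 101. All other constraints are satisfied.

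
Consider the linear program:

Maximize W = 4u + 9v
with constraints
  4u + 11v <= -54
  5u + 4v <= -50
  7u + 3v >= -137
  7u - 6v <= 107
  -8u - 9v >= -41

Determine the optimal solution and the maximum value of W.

u = -334/39, v = -70/39, maximum W = -1966/39

Feasible corners and W = 4u + 9v:
  (-334/39, -70/39) → W = -1966/39
  (-269/13, 34/13) → W = -770/13
  (64/29, -885/58) → W = -257/2
  (-167/21, -244/9) → W = -5792/21

The optimum lies where 4u + 11v = -54 and 5u + 4v = -50.
Solving simultaneously gives u = -334/39, v = -70/39.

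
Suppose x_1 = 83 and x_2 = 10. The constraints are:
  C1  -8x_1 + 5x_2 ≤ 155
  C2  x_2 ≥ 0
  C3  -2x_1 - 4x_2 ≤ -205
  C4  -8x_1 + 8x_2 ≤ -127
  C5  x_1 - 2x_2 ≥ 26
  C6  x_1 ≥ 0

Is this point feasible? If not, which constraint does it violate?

feasible

C1: -614 ≤ 155 ✓
C2: 10 ≥ 0 ✓
C3: -206 ≤ -205 ✓
C4: -584 ≤ -127 ✓
C5: 63 ≥ 26 ✓
C6: 83 ≥ 0 ✓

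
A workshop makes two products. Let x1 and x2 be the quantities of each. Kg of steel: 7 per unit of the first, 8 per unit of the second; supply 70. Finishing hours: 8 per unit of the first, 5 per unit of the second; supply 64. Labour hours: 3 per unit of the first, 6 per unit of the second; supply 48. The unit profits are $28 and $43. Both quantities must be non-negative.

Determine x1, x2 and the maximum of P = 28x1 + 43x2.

Extreme points and P = 28x1 + 43x2:
  (0, 0) → P = 0
  (0, 8) → P = 344
  (8, 0) → P = 224
  (162/29, 112/29) → P = 9352/29
  (2, 7) → P = 357

x1 = 2, x2 = 7, maximum P = 357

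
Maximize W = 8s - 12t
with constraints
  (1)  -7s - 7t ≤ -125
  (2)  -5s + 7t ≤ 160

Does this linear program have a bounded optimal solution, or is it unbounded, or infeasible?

unbounded

From the feasible point (-35/12, 1745/84), moving in the direction (7, -7) keeps every constraint satisfied while W increases without bound.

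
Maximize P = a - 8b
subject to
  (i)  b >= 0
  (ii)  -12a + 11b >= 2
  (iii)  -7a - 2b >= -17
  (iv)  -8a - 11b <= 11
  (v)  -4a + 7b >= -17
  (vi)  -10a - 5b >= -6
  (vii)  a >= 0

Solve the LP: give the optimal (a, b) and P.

The optimum lies where -12a + 11b = 2 and a = 0.
Solving simultaneously gives a = 0, b = 2/11.

a = 0, b = 2/11, maximum P = -16/11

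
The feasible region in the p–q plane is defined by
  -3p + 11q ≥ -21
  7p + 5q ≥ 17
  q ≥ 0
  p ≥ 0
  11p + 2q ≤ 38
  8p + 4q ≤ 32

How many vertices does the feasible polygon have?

Of the 15 pairwise boundary intersections, those satisfying every inequality are:
  (17/7, 0)
  (0, 17/5)
  (38/11, 0)
  (0, 8)
  (22/7, 12/7)

5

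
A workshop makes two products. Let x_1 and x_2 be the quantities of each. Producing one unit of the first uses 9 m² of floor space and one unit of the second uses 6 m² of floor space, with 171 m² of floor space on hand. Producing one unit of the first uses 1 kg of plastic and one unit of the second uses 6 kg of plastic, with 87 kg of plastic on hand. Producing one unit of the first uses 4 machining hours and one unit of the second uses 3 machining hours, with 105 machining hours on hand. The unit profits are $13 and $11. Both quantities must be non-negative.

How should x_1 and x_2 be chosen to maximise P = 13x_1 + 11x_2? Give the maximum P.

x_1 = 21/2, x_2 = 51/4, maximum P = 1107/4

Vertices and P = 13x_1 + 11x_2:
  (0, 0) → P = 0
  (0, 29/2) → P = 319/2
  (19, 0) → P = 247
  (21/2, 51/4) → P = 1107/4

At the optimal vertex, 9x_1 + 6x_2 = 171 and x_1 + 6x_2 = 87.
Solving simultaneously gives x_1 = 21/2, x_2 = 51/4.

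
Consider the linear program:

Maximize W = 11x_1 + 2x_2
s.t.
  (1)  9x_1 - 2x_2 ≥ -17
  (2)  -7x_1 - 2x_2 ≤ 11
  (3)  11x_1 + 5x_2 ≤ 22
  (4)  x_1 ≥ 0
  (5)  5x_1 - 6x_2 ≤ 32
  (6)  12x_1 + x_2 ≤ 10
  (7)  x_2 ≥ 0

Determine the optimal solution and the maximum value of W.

x_1 = 4/7, x_2 = 22/7, maximum W = 88/7

Feasible corners and W = 11x_1 + 2x_2:
  (0, 22/5) → W = 44/5
  (4/7, 22/7) → W = 88/7
  (0, 0) → W = 0
  (5/6, 0) → W = 55/6

The binding constraints are 11x_1 + 5x_2 = 22 and 12x_1 + x_2 = 10.
Solving simultaneously gives x_1 = 4/7, x_2 = 22/7.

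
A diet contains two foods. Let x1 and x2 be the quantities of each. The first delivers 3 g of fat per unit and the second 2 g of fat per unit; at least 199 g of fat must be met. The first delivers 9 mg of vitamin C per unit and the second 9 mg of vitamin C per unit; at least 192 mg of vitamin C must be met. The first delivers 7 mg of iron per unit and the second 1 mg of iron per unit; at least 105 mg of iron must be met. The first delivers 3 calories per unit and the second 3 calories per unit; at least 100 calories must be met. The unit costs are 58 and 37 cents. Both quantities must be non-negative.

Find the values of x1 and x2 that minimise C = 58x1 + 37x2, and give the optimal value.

x1 = 1, x2 = 98, minimum C = 3684

Extreme points and C = 58x1 + 37x2:
  (0, 105) → C = 3885
  (199/3, 0) → C = 11542/3
  (1, 98) → C = 3684
The feasible region is unbounded (it extends along (0, 1), (1, 0)), but C strictly increases along every unbounded feasible direction, so there is no improving ray and the minimum is attained at a vertex.

The binding constraints are 3x1 + 2x2 = 199 and 7x1 + x2 = 105.
Solving simultaneously gives x1 = 1, x2 = 98.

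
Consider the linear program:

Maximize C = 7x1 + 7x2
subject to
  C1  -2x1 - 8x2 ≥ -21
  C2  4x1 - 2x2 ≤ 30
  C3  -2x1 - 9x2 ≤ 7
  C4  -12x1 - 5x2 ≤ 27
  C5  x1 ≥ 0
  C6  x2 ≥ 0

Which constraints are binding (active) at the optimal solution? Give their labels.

C1 and C2

Vertices and C = 7x1 + 7x2:
  (47/6, 2/3) → C = 119/2
  (0, 21/8) → C = 147/8
  (15/2, 0) → C = 105/2
  (0, 0) → C = 0

The maximum is at (47/6, 2/3). Substituting into each constraint, equality holds for C1 and C2; the remaining constraints have slack.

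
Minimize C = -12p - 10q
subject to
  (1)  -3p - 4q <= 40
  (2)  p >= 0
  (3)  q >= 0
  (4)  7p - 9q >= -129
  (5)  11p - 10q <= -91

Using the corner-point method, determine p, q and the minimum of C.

p = 471/29, q = 782/29, minimum C = -13472/29

At the optimal vertex, 7p - 9q = -129 and 11p - 10q = -91.
Solving simultaneously gives p = 471/29, q = 782/29.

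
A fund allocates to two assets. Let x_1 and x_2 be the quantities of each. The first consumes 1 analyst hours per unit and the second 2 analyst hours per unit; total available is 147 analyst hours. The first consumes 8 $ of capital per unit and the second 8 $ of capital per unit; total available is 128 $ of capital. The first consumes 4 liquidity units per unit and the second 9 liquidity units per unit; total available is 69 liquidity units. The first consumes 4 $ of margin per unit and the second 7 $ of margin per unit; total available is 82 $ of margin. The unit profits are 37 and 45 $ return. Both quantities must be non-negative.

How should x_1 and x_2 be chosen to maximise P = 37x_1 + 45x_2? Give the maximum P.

Extreme points and P = 37x_1 + 45x_2:
  (0, 0) → P = 0
  (0, 23/3) → P = 345
  (16, 0) → P = 592
  (15, 1) → P = 600

The optimum lies where 8x_1 + 8x_2 = 128 and 4x_1 + 9x_2 = 69.
Solving simultaneously gives x_1 = 15, x_2 = 1.

x_1 = 15, x_2 = 1, maximum P = 600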